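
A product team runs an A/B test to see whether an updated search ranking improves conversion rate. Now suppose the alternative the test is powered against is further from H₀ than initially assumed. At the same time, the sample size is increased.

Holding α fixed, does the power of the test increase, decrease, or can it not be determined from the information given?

It increases.

A bigger departure from H₀ is easier for the test to detect, so it fails to reject less often. A larger sample reduces the standard error, pulling the sampling distribution under Ha further from the non-rejection region. Both changes push β in the same direction.
Since power = 1 − β and β decreases, power increases.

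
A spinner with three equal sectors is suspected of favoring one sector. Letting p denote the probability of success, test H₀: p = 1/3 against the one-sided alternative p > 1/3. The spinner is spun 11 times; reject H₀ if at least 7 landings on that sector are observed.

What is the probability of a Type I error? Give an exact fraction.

The Type I error probability is α = P(Y ≥ 7) computed under H₀, where Y ~ Binomial(11, 1/3).
Adding the binomial terms for j = 7 through 11 with p = 1/3 yields 2281/59049.

2281/59049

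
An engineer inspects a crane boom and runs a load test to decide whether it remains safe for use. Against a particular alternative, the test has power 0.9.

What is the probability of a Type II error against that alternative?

Power = 1 − β, so β = 1 − 0.9 = 0.1.

0.1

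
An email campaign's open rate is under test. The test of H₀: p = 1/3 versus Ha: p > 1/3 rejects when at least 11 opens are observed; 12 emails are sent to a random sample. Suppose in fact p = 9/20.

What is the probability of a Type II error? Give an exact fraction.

A Type II error is failing to reject when Ha holds: with p = 9/20, β = P(X ≤ 10).
Summing C(12,j)·(9/20)^j·(11/20)^{12-j} for j = 0..10 gives 4091575270595131/4096000000000000.

4091575270595131/4096000000000000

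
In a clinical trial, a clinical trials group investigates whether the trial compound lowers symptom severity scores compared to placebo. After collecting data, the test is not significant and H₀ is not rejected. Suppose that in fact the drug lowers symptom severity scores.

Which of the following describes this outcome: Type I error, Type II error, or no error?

Type II error

The conventional null hypothesis here is that the drug has no effect on symptom severity scores.
H₀ was not rejected, but H₀ is actually false.
Failing to reject a false null hypothesis is a Type II error (false negative).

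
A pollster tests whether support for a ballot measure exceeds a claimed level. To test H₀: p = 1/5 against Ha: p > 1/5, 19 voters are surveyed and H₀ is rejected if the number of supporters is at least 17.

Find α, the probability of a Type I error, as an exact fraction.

The Type I error probability is α = P(K ≥ 17) computed under H₀, where K ~ Binomial(19, 1/5).
P(K ≥ 17) = Σ_{j=17}^{19} C(19,j)·(1/5)^j·(4/5)^{19-j} = 2813/19073486328125.

2813/19073486328125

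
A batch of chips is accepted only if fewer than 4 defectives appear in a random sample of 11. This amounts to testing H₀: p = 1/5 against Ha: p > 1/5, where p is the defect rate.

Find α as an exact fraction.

12589/78125

The significance level is the probability, assuming p = 1/5, of seeing 4 or more defectives in 11 draws.
α = 1 − P(X ≤ 3) = 1 − 65536/78125 = 12589/78125.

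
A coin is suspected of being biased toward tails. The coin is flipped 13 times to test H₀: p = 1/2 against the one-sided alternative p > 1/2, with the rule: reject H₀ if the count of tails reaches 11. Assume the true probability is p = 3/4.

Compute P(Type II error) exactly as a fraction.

β = P(fail to reject H₀ | Ha true) = P(X ≤ 10 | p = 3/4), X ~ Binomial(13, 3/4).
Summing C(13,j)·(3/4)^j·(1/4)^{13-j} for j = 0..10 gives 22394171/33554432.

22394171/33554432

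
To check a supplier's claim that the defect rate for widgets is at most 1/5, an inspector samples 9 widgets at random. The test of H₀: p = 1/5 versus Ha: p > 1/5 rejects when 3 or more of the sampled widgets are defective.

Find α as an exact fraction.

The significance level is the probability, assuming p = 1/5, of seeing 3 or more defectives in 9 draws.
Via the complement, α = 1 − Σ_{j=0}^{2} C(9,j)(1/5)^j(4/5)^{9-j} = 511333/1953125.

511333/1953125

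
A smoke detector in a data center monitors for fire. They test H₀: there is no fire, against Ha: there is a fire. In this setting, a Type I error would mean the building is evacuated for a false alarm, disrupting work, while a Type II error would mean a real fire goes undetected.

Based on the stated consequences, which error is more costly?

Type II error

The Type II consequence (a real fire goes undetected) is more severe than the Type I consequence (the building is evacuated for a false alarm, disrupting work).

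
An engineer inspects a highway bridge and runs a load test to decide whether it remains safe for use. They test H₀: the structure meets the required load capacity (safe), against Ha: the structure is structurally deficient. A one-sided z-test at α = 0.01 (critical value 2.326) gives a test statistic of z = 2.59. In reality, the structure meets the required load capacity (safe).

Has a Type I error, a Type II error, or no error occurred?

Since z = 2.59 > z* = 2.326, H₀ is rejected.
H₀ is true (actually the structure meets the required load capacity (safe)).
Rejecting a true H₀ is a Type I error.

Type I error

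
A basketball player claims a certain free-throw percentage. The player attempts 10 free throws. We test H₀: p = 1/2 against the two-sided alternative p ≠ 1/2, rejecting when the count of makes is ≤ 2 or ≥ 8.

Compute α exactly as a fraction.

7/64

Under H₀, S ~ Binomial(10, 1/2); α is the probability of landing in either tail, P(S ≤ 2) + P(S ≥ 8).
Each tail has probability (1 + 10 + 45)/1024; doubling gives α = 112/1024 = 7/64.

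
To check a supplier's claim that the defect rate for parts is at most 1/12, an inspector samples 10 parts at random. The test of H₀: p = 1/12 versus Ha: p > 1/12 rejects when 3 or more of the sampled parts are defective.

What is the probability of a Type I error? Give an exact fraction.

229526089/5159780352

The significance level is the probability, assuming p = 1/12, of seeing 3 or more defectives in 10 draws.
Via the complement, α = 1 − Σ_{j=0}^{2} C(10,j)(1/12)^j(11/12)^{10-j} = 229526089/5159780352.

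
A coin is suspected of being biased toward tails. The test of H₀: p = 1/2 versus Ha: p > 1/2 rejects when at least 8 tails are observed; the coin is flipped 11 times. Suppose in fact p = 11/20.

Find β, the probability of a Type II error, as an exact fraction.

β = P(fail to reject H₀ | Ha true) = P(Y ≤ 7 | p = 11/20), Y ~ Binomial(11, 11/20).
Equivalently, β = 1 − P(Y ≥ 8) = 828290341647/1024000000000.

828290341647/1024000000000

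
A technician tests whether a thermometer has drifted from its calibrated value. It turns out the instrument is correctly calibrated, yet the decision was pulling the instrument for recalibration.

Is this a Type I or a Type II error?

Type I error

The null hypothesis here is that the instrument is correctly calibrated.
'Pulling the instrument for recalibration' corresponds to rejecting H₀.
H₀ was rejected but H₀ is true — a Type I error (false positive).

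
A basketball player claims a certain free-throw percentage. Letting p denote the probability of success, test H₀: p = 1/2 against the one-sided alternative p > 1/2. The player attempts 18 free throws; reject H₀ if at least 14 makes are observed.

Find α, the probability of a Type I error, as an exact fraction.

The Type I error probability is α = P(K ≥ 14) computed under H₀, where K ~ Binomial(18, 1/2).
Summing the upper tail: (3060 + 816 + 153 + 18 + 1) / 2^18 = 4048/262144 = 253/16384.

253/16384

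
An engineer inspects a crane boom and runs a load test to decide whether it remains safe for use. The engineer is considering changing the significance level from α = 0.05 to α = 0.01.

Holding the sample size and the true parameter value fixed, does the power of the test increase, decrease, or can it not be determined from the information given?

A smaller α moves the rejection region further into the tail. With the alternative true, more outcomes now fall outside the rejection region, so failing to reject becomes more likely.
Since power = 1 − β and β increases, power decreases.

It decreases.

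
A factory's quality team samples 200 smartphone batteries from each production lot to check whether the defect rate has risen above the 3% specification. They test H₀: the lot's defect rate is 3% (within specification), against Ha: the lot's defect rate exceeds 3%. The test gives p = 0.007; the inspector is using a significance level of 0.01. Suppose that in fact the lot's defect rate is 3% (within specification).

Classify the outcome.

Since p = 0.007 < α = 0.01, H₀ is rejected.
H₀ is true (actually the lot's defect rate is 3% (within specification)).
Rejecting a true H₀ is a Type I error.

Type I error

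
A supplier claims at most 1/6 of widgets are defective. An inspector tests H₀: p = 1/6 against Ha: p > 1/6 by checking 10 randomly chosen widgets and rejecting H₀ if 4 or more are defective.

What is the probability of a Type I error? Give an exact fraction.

29279/419904

Under H₀, S ~ Binomial(10, 1/6); the Type I error rate is P(S ≥ 4).
Via the complement, α = 1 − Σ_{j=0}^{3} C(10,j)(1/6)^j(5/6)^{10-j} = 29279/419904.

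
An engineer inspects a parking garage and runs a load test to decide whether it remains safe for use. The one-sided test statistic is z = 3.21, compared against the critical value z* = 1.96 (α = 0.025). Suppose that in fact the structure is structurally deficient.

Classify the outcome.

The conventional null hypothesis is that the structure meets the required load capacity (safe).
Since z = 3.21 > z* = 1.96, H₀ is rejected.
H₀ is false (actually the structure is structurally deficient).
The decision matches the true state — no error.

Neither — the decision is correct.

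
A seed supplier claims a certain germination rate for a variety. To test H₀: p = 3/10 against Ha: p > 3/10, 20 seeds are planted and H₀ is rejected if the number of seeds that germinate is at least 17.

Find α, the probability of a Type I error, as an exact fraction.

54269474678631/100000000000000000000

α = P(reject H₀ | H₀ true) = P(X ≥ 17 | p = 3/10), with X ~ Binomial(20, 3/10).
Summing C(20,j)(3/10)^j(7/10)^{20−j} for j = 17,…,20 gives 54269474678631/100000000000000000000.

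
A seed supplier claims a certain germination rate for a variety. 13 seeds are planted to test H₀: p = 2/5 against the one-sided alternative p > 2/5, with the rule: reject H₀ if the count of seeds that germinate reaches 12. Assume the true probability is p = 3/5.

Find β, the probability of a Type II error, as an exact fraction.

1205291336/1220703125

Under the alternative p = 3/5, Y ~ Binomial(13, 3/5); β is the probability the test does not reject, P(Y < 12).
Summing C(13,j)·(3/5)^j·(2/5)^{13-j} for j = 0..11 gives 1205291336/1220703125.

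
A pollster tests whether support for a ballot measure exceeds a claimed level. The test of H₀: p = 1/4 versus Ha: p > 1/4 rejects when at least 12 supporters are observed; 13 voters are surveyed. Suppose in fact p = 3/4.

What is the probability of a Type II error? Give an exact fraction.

β = P(fail to reject H₀ | Ha true) = P(S ≤ 11 | p = 3/4), S ~ Binomial(13, 3/4).
Equivalently, β = 1 − P(S ≥ 12) = 3662863/4194304.

3662863/4194304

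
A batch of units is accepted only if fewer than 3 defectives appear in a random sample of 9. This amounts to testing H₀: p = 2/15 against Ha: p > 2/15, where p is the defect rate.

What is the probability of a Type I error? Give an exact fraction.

α = P(reject H₀ | H₀ true) = P(K ≥ 3 | p = 2/15), K ~ Binomial(9, 2/15).
Via the complement, α = 1 − Σ_{j=0}^{2} C(9,j)(2/15)^j(13/15)^{9-j} = 4119920576/38443359375.

4119920576/38443359375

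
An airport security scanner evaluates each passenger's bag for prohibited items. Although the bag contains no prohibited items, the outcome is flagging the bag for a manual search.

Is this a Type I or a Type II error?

Type I error

The null hypothesis here is that the bag contains no prohibited items.
'Flagging the bag for a manual search' corresponds to rejecting H₀.
H₀ was rejected but H₀ is true — a Type I error (false positive).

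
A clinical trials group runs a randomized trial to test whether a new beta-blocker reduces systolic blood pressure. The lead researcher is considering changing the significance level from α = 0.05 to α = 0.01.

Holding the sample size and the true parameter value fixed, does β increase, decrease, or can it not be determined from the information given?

It increases.

A smaller α moves the rejection region further into the tail. With the alternative true, more outcomes now fall outside the rejection region, so failing to reject becomes more likely.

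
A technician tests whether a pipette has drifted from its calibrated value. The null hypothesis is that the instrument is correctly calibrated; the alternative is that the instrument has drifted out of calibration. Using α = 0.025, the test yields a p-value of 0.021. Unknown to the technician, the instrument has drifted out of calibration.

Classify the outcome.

Since p = 0.021 < α = 0.025, H₀ is rejected.
H₀ is false (actually the instrument has drifted out of calibration).
The decision matches the true state — no error.

No error (correct decision).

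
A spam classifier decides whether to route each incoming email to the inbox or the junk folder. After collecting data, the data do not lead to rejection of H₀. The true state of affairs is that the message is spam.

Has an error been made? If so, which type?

The conventional null hypothesis here is that the message is legitimate (not spam).
H₀ was not rejected, but H₀ is actually false.
Failing to reject a false null hypothesis is a Type II error (false negative).

Type II error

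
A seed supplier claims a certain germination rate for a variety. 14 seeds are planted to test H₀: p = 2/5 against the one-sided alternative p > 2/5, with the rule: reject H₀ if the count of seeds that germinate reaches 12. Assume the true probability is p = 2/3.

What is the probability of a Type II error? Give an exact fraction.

1426387/1594323

A Type II error is failing to reject when Ha holds: with p = 2/3, β = P(S ≤ 11).
Equivalently, β = 1 − P(S ≥ 12) = 1426387/1594323.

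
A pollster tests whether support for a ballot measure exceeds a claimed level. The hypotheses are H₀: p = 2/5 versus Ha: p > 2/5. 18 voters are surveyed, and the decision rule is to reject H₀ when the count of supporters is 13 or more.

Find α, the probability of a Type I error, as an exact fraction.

Under H₀, Y ~ Binomial(18, 2/5), and α = P(Y ≥ 13).
Adding the binomial terms for j = 13 through 18 with p = 2/5 yields 21936406528/3814697265625.

21936406528/3814697265625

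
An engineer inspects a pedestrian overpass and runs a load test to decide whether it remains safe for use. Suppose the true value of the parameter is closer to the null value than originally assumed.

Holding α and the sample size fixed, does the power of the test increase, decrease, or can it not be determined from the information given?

It decreases.

When the true parameter is near the null value, the test has a harder time distinguishing Ha from H₀.
Since power = 1 − β and β increases, power decreases.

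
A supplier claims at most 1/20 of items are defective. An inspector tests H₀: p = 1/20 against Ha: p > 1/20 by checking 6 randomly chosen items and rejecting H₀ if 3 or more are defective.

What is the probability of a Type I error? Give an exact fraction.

14271/6400000

Under H₀, S ~ Binomial(6, 1/20); the Type I error rate is P(S ≥ 3).
Computing the lower-tail complement: 1 − 6385729/6400000 = 14271/6400000.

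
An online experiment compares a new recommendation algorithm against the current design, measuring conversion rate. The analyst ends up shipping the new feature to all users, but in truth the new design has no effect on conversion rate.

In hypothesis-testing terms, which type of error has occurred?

Type I error

The null hypothesis here is that the new design has no effect on conversion rate.
'Shipping the new feature to all users' corresponds to rejecting H₀.
H₀ was rejected but H₀ is true — a Type I error (false positive).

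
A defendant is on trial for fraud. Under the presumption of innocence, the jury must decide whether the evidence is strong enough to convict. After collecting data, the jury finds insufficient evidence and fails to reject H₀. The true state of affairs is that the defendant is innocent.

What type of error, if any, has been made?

Neither — the decision is correct.

The conventional null hypothesis here is that the defendant is innocent.
The test retained a true H₀ — the decision matches the true state.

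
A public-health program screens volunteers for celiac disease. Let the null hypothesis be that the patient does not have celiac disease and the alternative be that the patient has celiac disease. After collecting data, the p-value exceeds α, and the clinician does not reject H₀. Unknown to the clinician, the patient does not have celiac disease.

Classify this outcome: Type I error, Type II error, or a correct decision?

The test retained a true H₀ — the decision matches the true state.

No error (correct decision).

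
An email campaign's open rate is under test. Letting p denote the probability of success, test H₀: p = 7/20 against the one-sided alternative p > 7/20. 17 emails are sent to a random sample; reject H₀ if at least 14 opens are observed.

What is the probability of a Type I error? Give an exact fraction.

α = P(reject H₀ | H₀ true) = P(S ≥ 14 | p = 7/20), with S ~ Binomial(17, 7/20).
P(S ≥ 14) = Σ_{j=14}^{17} C(17,j)·(7/20)^j·(13/20)^{17-j} = 56496660191394549/655360000000000000000.

56496660191394549/655360000000000000000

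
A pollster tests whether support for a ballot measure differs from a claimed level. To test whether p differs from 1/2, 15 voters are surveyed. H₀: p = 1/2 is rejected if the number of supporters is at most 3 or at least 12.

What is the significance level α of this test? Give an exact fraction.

α = P(S ≤ 3 or S ≥ 12 | p = 1/2), S ~ Binomial(15, 1/2).
Each tail has probability (1 + 15 + 105 + 455)/32768; doubling gives α = 1152/32768 = 9/256.

9/256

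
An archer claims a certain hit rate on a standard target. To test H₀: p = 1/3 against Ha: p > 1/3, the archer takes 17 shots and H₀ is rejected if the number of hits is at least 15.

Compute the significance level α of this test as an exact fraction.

The Type I error probability is α = P(Y ≥ 15) computed under H₀, where Y ~ Binomial(17, 1/3).
P(Y ≥ 15) = Σ_{j=15}^{17} C(17,j)·(1/3)^j·(2/3)^{17-j} = 193/43046721.

193/43046721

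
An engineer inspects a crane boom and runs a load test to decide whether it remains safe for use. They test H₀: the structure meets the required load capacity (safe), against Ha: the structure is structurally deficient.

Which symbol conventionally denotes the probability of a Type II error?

P(Type II error) = P(fail to reject H₀ | H₀ false) = β.

β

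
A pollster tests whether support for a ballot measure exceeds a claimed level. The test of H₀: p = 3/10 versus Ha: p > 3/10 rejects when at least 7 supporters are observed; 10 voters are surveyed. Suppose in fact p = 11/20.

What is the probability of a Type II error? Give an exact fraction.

A Type II error is failing to reject when Ha holds: with p = 11/20, β = P(Y ≤ 6).
Summing C(10,j)·(11/20)^j·(9/20)^{10-j} for j = 0..6 gives 1878942860721/2560000000000.

1878942860721/2560000000000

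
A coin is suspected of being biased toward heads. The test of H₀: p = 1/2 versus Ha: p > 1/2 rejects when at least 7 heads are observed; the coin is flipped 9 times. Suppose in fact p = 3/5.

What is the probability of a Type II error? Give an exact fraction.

β = P(fail to reject H₀ | Ha true) = P(K ≤ 6 | p = 3/5), K ~ Binomial(9, 3/5).
Adding the binomial probabilities P(K=0)+…+P(K=6) at p = 3/5 gives 1500416/1953125.

1500416/1953125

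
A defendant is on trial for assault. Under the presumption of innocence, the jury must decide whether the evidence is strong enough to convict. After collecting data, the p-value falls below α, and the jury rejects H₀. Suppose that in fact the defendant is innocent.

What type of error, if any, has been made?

The conventional null hypothesis here is that the defendant is innocent.
H₀ was rejected, but H₀ is actually true.
Rejecting a true null hypothesis is a Type I error (false positive).

Type I error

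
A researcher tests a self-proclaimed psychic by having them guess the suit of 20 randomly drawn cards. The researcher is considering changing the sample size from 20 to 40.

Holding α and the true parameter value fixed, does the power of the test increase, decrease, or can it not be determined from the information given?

Increasing n separates the H₀ and Ha sampling distributions, so under Ha fewer outcomes land in the acceptance region.
Since power = 1 − β and β decreases, power increases.

It increases.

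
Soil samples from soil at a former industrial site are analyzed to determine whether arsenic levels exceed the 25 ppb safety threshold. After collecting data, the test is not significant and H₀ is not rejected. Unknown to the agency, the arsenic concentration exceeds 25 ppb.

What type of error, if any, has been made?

The conventional null hypothesis here is that the arsenic concentration is at or below 25 ppb (safe).
H₀ was not rejected, but H₀ is actually false.
Failing to reject a false null hypothesis is a Type II error (false negative).

Type II error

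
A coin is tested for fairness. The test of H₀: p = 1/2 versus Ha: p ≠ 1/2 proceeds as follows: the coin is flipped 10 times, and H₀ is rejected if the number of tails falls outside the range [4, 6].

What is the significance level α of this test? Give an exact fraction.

11/32

Under H₀, X ~ Binomial(10, 1/2); α is the probability of landing in either tail, P(X ≤ 3) + P(X ≥ 7).
Each tail has probability (1 + 10 + 45 + 120)/1024; doubling gives α = 352/1024 = 11/32.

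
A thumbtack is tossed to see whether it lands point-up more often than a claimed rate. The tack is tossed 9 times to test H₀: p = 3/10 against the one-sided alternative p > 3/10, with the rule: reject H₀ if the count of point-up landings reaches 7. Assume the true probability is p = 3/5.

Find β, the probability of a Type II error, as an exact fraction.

1500416/1953125

A Type II error is failing to reject when Ha holds: with p = 3/5, β = P(K ≤ 6).
Adding the binomial probabilities P(K=0)+…+P(K=6) at p = 3/5 gives 1500416/1953125.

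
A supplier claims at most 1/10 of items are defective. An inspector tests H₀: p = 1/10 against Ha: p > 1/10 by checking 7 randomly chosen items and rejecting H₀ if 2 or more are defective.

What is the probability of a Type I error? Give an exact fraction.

93559/625000

The significance level is the probability, assuming p = 1/10, of seeing 2 or more defectives in 7 draws.
Computing the lower-tail complement: 1 − 531441/625000 = 93559/625000.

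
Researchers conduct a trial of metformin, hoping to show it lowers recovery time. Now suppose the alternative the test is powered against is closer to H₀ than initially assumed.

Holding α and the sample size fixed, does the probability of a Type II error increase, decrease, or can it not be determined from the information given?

A smaller true effect puts the Ha sampling distribution closer to H₀, so more of it falls in the non-rejection region.

It increases.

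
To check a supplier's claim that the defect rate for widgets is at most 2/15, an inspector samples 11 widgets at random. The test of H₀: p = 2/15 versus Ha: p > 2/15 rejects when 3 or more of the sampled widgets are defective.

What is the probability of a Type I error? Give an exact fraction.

2209953752/12814453125

The significance level is the probability, assuming p = 2/15, of seeing 3 or more defectives in 11 draws.
α = 1 − P(Y ≤ 2) = 1 − 10604499373/12814453125 = 2209953752/12814453125.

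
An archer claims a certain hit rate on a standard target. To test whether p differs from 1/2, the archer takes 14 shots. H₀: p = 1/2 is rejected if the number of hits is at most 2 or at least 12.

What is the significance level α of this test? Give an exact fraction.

53/4096

α = P(K ≤ 2 or K ≥ 12 | p = 1/2), K ~ Binomial(14, 1/2).
By symmetry, α = 2·P(K ≤ 2) = 2·(1 + 14 + 91)/16384 = 212/16384 = 53/4096.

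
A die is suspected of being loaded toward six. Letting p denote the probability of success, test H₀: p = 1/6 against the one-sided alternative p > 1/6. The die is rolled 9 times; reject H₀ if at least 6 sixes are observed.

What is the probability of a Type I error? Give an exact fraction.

5723/5038848

The Type I error probability is α = P(X ≥ 6) computed under H₀, where X ~ Binomial(9, 1/6).
Summing C(9,j)(1/6)^j(5/6)^{9−j} for j = 6,…,9 gives 5723/5038848.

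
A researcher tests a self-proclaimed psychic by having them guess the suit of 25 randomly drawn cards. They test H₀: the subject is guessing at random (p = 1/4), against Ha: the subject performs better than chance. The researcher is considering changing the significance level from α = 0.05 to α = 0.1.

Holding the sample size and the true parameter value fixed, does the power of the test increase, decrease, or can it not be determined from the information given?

It increases.

Relaxing α lowers the evidence threshold; under Ha, outcomes that previously fell short now trigger rejection.
Since power = 1 − β and β decreases, power increases.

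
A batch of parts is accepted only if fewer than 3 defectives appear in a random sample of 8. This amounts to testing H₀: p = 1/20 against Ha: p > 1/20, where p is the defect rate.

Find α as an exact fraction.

148178379/25600000000

The significance level is the probability, assuming p = 1/20, of seeing 3 or more defectives in 8 draws.
Via the complement, α = 1 − Σ_{j=0}^{2} C(8,j)(1/20)^j(19/20)^{8-j} = 148178379/25600000000.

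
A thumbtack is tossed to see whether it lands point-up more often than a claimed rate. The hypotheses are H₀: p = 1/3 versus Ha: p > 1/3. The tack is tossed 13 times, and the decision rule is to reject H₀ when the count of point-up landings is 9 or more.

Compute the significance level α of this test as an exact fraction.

The Type I error probability is α = P(Y ≥ 9) computed under H₀, where Y ~ Binomial(13, 1/3).
Adding the binomial terms for j = 9 through 13 with p = 1/3 yields 521/59049.

521/59049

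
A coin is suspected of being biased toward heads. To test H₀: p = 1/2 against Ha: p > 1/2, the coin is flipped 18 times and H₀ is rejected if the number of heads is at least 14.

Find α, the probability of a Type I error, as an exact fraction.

253/16384

The Type I error probability is α = P(S ≥ 14) computed under H₀, where S ~ Binomial(18, 1/2).
P(S ≥ 14) = [C(18,14) + C(18,15) + C(18,16) + C(18,17) + C(18,18)] / 2^18 = (3060 + 816 + 153 + 18 + 1) / 262144 = 4048/262144 = 253/16384.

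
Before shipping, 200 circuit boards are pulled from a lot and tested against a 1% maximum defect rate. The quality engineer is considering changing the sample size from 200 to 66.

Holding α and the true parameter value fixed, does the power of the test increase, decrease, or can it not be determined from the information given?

It decreases.

A smaller sample increases the standard error, so the sampling distributions under H₀ and Ha overlap more.
Since power = 1 − β and β increases, power decreases.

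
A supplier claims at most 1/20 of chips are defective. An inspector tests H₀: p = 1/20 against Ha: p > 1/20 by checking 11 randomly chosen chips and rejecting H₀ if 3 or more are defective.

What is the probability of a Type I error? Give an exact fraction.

4992302221/327680000000

Under H₀, K ~ Binomial(11, 1/20); the Type I error rate is P(K ≥ 3).
α = 1 − P(K ≤ 2) = 1 − 322687697779/327680000000 = 4992302221/327680000000.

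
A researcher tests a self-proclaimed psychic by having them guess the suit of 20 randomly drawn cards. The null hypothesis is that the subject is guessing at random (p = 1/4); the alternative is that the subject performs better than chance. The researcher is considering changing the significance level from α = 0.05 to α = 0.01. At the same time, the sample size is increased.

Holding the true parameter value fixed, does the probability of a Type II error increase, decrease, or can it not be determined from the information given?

Cannot be determined from the information given.

The first change alone would make β increase; the second alone would make β decrease. Which effect dominates depends on the magnitudes, which are not given.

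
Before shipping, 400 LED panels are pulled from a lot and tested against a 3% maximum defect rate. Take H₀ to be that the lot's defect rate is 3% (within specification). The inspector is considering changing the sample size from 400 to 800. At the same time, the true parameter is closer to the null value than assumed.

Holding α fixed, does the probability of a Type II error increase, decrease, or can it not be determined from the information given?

Cannot be determined from the information given.

The first change alone would make β decrease; the second alone would make β increase. Which effect dominates depends on the magnitudes, which are not given.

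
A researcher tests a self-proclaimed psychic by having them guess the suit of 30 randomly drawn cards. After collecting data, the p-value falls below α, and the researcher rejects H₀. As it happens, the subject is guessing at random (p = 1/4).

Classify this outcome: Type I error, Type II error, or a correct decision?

The conventional null hypothesis here is that the subject is guessing at random (p = 1/4).
H₀ was rejected, but H₀ is actually true.
Rejecting a true null hypothesis is a Type I error (false positive).

Type I error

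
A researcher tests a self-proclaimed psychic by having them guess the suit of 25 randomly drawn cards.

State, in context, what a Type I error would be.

With the conventional null hypothesis that the subject is guessing at random (p = 1/4):
A Type I error is rejecting H₀ when H₀ is true.
Here that means concluding the subject has some ability beyond chance when actually the subject is guessing at random (p = 1/4).

A Type I error would mean concluding that the subject performs better than chance when in fact the subject is guessing at random (p = 1/4).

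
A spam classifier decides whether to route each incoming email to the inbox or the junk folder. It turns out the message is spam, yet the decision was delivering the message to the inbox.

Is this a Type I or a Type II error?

Type II error

The null hypothesis here is that the message is legitimate (not spam).
'Delivering the message to the inbox' corresponds to failing to reject H₀.
H₀ was not rejected but H₀ is false — a Type II error (false negative).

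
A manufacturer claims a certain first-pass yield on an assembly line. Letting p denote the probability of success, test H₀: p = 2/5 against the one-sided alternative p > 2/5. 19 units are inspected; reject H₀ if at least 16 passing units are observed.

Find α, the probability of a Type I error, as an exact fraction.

The Type I error probability is α = P(K ≥ 16) computed under H₀, where K ~ Binomial(19, 2/5).
Summing C(19,j)(2/5)^j(3/5)^{19−j} for j = 16,…,19 gives 1931804672/19073486328125.

1931804672/19073486328125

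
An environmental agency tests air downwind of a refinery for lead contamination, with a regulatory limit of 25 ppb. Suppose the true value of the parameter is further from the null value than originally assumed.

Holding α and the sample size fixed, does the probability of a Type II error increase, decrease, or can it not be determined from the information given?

The further the true parameter sits from the null value, the more of the Ha sampling distribution falls in the rejection region.

It decreases.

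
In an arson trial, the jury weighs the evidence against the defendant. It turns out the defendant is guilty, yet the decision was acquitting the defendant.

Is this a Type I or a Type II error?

Type II error

The null hypothesis here is that the defendant is innocent.
'Acquitting the defendant' corresponds to failing to reject H₀.
H₀ was not rejected but H₀ is false — a Type II error (false negative).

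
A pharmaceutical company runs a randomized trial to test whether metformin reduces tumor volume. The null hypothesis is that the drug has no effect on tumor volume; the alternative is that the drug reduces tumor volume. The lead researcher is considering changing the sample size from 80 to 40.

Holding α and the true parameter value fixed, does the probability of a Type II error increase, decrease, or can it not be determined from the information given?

It increases.

With less data the test statistic is noisier; under Ha, more outcomes land inside the acceptance region.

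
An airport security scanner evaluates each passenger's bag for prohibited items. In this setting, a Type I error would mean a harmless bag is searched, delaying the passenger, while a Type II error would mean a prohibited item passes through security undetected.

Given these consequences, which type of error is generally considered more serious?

Type II error

The Type II consequence (a prohibited item passes through security undetected) is more severe than the Type I consequence (a harmless bag is searched, delaying the passenger).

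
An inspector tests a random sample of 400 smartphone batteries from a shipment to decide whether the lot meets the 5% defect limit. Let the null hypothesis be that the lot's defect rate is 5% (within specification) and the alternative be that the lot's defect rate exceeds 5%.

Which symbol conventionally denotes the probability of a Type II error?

P(Type II error) = P(fail to reject H₀ | H₀ false) = β.

β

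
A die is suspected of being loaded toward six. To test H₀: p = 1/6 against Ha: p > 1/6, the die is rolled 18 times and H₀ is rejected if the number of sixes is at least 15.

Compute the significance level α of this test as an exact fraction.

The Type I error probability is α = P(K ≥ 15) computed under H₀, where K ~ Binomial(18, 1/6).
P(K ≥ 15) = Σ_{j=15}^{18} C(18,j)·(1/6)^j·(5/6)^{18-j} = 26479/25389989167104.

26479/25389989167104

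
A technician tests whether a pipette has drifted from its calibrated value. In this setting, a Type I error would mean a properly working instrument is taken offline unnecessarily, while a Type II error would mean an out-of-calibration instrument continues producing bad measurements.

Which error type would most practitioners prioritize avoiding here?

The Type II consequence (an out-of-calibration instrument continues producing bad measurements) is more severe than the Type I consequence (a properly working instrument is taken offline unnecessarily).

Type II error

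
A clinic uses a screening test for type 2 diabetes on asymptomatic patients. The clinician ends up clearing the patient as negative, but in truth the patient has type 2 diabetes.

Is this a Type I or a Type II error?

Type II error

The null hypothesis here is that the patient does not have type 2 diabetes.
'Clearing the patient as negative' corresponds to failing to reject H₀.
H₀ was not rejected but H₀ is false — a Type II error (false negative).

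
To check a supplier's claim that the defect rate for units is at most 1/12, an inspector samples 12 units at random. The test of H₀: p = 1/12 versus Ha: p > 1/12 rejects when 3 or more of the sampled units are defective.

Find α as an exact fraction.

Under H₀, S ~ Binomial(12, 1/12); the Type I error rate is P(S ≥ 3).
Computing the lower-tail complement: 1 − 8274038447719/8916100448256 = 642062000537/8916100448256.

642062000537/8916100448256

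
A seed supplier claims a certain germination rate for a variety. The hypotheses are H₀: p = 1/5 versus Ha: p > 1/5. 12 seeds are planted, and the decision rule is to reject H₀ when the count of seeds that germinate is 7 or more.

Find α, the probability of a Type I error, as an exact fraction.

The Type I error probability is α = P(S ≥ 7) computed under H₀, where S ~ Binomial(12, 1/5).
Adding the binomial terms for j = 7 through 12 with p = 1/5 yields 952913/244140625.

952913/244140625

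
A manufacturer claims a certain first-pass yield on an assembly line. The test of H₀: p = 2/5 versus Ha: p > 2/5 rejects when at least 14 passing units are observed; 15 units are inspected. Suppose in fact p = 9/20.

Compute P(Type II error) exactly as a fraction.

16382009719056418393/16384000000000000000

β = P(fail to reject H₀ | Ha true) = P(K ≤ 13 | p = 9/20), K ~ Binomial(15, 9/20).
Summing C(15,j)·(9/20)^j·(11/20)^{15-j} for j = 0..13 gives 16382009719056418393/16384000000000000000.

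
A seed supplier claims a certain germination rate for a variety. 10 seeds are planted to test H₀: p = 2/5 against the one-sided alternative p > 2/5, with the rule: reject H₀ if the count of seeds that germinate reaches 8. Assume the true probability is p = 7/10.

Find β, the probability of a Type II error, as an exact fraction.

Under the alternative p = 7/10, X ~ Binomial(10, 7/10); β is the probability the test does not reject, P(X < 8).
Adding the binomial probabilities P(X=0)+…+P(X=7) at p = 7/10 gives 771521517/1250000000.

771521517/1250000000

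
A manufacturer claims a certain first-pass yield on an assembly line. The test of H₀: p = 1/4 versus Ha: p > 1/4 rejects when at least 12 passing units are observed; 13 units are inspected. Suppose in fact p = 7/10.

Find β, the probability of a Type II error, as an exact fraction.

4681650394377/5000000000000

A Type II error is failing to reject when Ha holds: with p = 7/10, β = P(K ≤ 11).
Adding the binomial probabilities P(K=0)+…+P(K=11) at p = 7/10 gives 4681650394377/5000000000000.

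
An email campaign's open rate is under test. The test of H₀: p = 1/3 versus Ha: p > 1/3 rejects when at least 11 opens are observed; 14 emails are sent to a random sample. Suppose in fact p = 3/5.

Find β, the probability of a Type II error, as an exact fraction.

5344795024/6103515625

A Type II error is failing to reject when Ha holds: with p = 3/5, β = P(S ≤ 10).
Adding the binomial probabilities P(S=0)+…+P(S=10) at p = 3/5 gives 5344795024/6103515625.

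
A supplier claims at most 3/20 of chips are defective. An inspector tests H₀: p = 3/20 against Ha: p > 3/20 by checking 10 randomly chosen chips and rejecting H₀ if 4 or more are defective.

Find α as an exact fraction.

Under H₀, K ~ Binomial(10, 3/20); the Type I error rate is P(K ≥ 4).
Computing the lower-tail complement: 1 − 2432077314871/2560000000000 = 127922685129/2560000000000.

127922685129/2560000000000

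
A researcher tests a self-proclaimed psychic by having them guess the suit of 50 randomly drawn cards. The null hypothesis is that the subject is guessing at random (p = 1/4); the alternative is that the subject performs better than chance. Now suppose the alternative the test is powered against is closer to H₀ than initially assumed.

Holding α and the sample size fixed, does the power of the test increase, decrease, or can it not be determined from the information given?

It decreases.

A smaller true effect puts the Ha sampling distribution closer to H₀, so more of it falls in the non-rejection region.
Since power = 1 − β and β increases, power decreases.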